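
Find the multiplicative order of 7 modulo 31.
15

31 is prime, so ord(7) divides φ(31) = 30.
Divisors of 30: 1, 2, 3, 5, 6, 10, 15, 30.
Repeated squaring: 7^1 ≡ 7, 7^2 ≡ 18, 7^4 ≡ 14, 7^8 ≡ 10, 7^16 ≡ 7 (mod 31).
Test 7^d mod 31 for each divisor d in increasing order:
7^1 ≡ 7
7^2 ≡ 18
7^3 = 7^2·7^1 ≡ 2
7^5 = 7^4·7^1 ≡ 5
7^6 = 7^4·7^2 ≡ 4
7^10 = 7^8·7^2 ≡ 25
7^15 = 7^8·7^4·7^2·7^1 ≡ 1  ← first divisor giving 1
The order is 15.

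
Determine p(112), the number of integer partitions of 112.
761002156

p(n) counts ways to write n as a sum of positive integers (order ignored).
Euler's pentagonal recurrence: p(k) = p(k-1) + p(k-2) - p(k-5) - p(k-7) + p(k-12) + p(k-15) - ... (offsets j(3j∓1)/2, signs ++--, p(0)=1, p(<0)=0).
DP table for k = 0..111: p(0)=1, p(1)=1, p(2)=2, p(3)=3, p(4)=5, p(5)=7, p(6)=11, p(7)=15, p(8)=22, p(9)=30, p(10)=42, p(11)=56, p(12)=77, p(13)=101, p(14)=135, p(15)=176, p(16)=231, p(17)=297, p(18)=385, p(19)=490, p(20)=627, p(21)=792, p(22)=1002, p(23)=1255, p(24)=1575, p(25)=1958, p(26)=2436, p(27)=3010, p(28)=3718, p(29)=4565, p(30)=5604, p(31)=6842, p(32)=8349, p(33)=10143, p(34)=12310, p(35)=14883, p(36)=17977, p(37)=21637, p(38)=26015, p(39)=31185, p(40)=37338, p(41)=44583, p(42)=53174, p(43)=63261, p(44)=75175, p(45)=89134, p(46)=105558, p(47)=124754, p(48)=147273, p(49)=173525, p(50)=204226, p(51)=239943, p(52)=281589, p(53)=329931, p(54)=386155, p(55)=451276, p(56)=526823, p(57)=614154, p(58)=715220, p(59)=831820, p(60)=966467, p(61)=1121505, p(62)=1300156, p(63)=1505499, p(64)=1741630, p(65)=2012558, p(66)=2323520, p(67)=2679689, p(68)=3087735, p(69)=3554345, p(70)=4087968, p(71)=4697205, p(72)=5392783, p(73)=6185689, p(74)=7089500, p(75)=8118264, p(76)=9289091, p(77)=10619863, p(78)=12132164, p(79)=13848650, p(80)=15796476, p(81)=18004327, p(82)=20506255, p(83)=23338469, p(84)=26543660, p(85)=30167357, p(86)=34262962, p(87)=38887673, p(88)=44108109, p(89)=49995925, p(90)=56634173, p(91)=64112359, p(92)=72533807, p(93)=82010177, p(94)=92669720, p(95)=104651419, p(96)=118114304, p(97)=133230930, p(98)=150198136, p(99)=169229875, p(100)=190569292, p(101)=214481126, p(102)=241265379, p(103)=271248950, p(104)=304801365, p(105)=342325709, p(106)=384276336, p(107)=431149389, p(108)=483502844, p(109)=541946240, p(110)=607163746, p(111)=679903203.
Final step: p(112) = p(111) + p(110) - p(107) - p(105) + p(100) + p(97) - p(90) - p(86) + p(77) + p(72) - p(61) - p(55) + p(42) + p(35) - p(20) - p(12)
= 679903203 + 607163746 - 431149389 - 342325709 + 190569292 + 133230930 - 56634173 - 34262962 + 10619863 + 5392783 - 1121505 - 451276 + 53174 + 14883 - 627 - 77
= 761002156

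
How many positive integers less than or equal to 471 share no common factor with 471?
312

471 = 3 × 157
φ(n) = n × ∏(1 - 1/p) for each prime p dividing n
φ(471) = 471 × (1 - 1/3) × (1 - 1/157) = 312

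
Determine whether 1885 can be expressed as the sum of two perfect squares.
6² + 43² (a=6, b=43)

Factorization: 1885 = 5 × 13 × 29
By Fermat: n is sum of two squares iff every prime p ≡ 3 (mod 4) appears to even power.
All primes ≡ 3 (mod 4) appear to even power.
Search a = 0, 1, 2, … for 1885 - a² a perfect square: first hit at a = 6: 1885 - 36 = 1849 = 43².
1885 = 6² + 43² = 36 + 1849 ✓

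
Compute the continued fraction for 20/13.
[1; 1, 1, 6]

Euclidean algorithm steps:
20 = 1 × 13 + 7
13 = 1 × 7 + 6
7 = 1 × 6 + 1
6 = 6 × 1 + 0
Continued fraction: [1; 1, 1, 6]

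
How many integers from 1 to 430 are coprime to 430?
168

430 = 2 × 5 × 43
φ(n) = n × ∏(1 - 1/p) for each prime p dividing n
φ(430) = 430 × (1 - 1/2) × (1 - 1/5) × (1 - 1/43) = 168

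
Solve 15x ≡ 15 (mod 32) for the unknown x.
x ≡ 1 (mod 32)

gcd(15, 32) = 1, which divides 15, so solutions exist.
Find 15^(-1) mod 32 by the extended Euclidean algorithm:
32 = 2 × 15 + 2  ⟹  2 = (1)·32 + (-2)·15
15 = 7 × 2 + 1  ⟹  1 = (-7)·32 + (15)·15
So (15)·15 ≡ 1 (mod 32), i.e. 15^(-1) ≡ 15 (mod 32).
x ≡ 15 × 15 = 225 ≡ 1 (mod 32).
Check: 15 × 1 = 15 ≡ 15 (mod 32).
Unique solution: x ≡ 1 (mod 32)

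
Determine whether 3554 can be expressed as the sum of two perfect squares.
23² + 55² (a=23, b=55)

Factorization: 3554 = 2 × 1777
By Fermat: n is sum of two squares iff every prime p ≡ 3 (mod 4) appears to even power.
All primes ≡ 3 (mod 4) appear to even power.
Search a = 0, 1, 2, … for 3554 - a² a perfect square: first hit at a = 23: 3554 - 529 = 3025 = 55².
3554 = 23² + 55² = 529 + 3025 ✓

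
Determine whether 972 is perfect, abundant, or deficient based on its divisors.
abundant

Proper divisors of 972: sum = 1 + 2 + 3 + 4 + 6 + 9 + 12 + 18 + ... + 162 + 243 + 324 + 486 (17 divisors) = 1576
Since 1576 > 972, 972 is abundant.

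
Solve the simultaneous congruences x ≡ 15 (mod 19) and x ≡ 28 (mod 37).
509

Using Chinese Remainder Theorem:
M = 19 × 37 = 703
M1 = 37, M2 = 19
y1 = 37^(-1) mod 19 = 18
y2 = 19^(-1) mod 37 = 2
x = (15×37×18 + 28×19×2) mod 703 = 509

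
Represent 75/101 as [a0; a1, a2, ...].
[0; 1, 2, 1, 7, 1, 2]

Euclidean algorithm steps:
75 = 0 × 101 + 75
101 = 1 × 75 + 26
75 = 2 × 26 + 23
26 = 1 × 23 + 3
23 = 7 × 3 + 2
3 = 1 × 2 + 1
2 = 2 × 1 + 0
Continued fraction: [0; 1, 2, 1, 7, 1, 2]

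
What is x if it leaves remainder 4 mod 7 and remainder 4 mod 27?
4

Using Chinese Remainder Theorem:
M = 7 × 27 = 189
M1 = 27, M2 = 7
y1 = 27^(-1) mod 7 = 6
y2 = 7^(-1) mod 27 = 4
x = (4×27×6 + 4×7×4) mod 189 = 4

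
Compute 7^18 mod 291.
115

Repeated squaring. Binary of 18 = 10010.
7^1 ≡ 7 (mod 291); 7^2 ≡ 49 (mod 291); 7^4 ≡ 73 (mod 291); 7^8 ≡ 91 (mod 291); 7^16 ≡ 133 (mod 291)
7^18 = 7^2 × 7^16 ≡ 115 (mod 291)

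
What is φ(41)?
40

41 = 41
φ(n) = n × ∏(1 - 1/p) for each prime p dividing n
φ(41) = 41 × (1 - 1/41) = 40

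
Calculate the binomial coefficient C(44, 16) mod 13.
4

Using Lucas' theorem:
Write n=44 and k=16 in base 13:
n in base 13: [3, 5]
k in base 13: [1, 3]
C(44,16) mod 13 = ∏ C(n_i, k_i) mod 13
Digit binomials (mod 13): C(3,1) = 3; C(5,3) = 10
Product: 3 × 10 = 30 ≡ 4 (mod 13)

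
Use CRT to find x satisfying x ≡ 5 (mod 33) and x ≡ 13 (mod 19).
203

Using Chinese Remainder Theorem:
M = 33 × 19 = 627
M1 = 19, M2 = 33
y1 = 19^(-1) mod 33 = 7
y2 = 33^(-1) mod 19 = 15
x = (5×19×7 + 13×33×15) mod 627 = 203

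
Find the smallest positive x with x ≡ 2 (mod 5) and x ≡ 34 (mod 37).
182

Using Chinese Remainder Theorem:
M = 5 × 37 = 185
M1 = 37, M2 = 5
y1 = 37^(-1) mod 5 = 3
y2 = 5^(-1) mod 37 = 15
x = (2×37×3 + 34×5×15) mod 185 = 182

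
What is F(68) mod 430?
201

Matrix identity: Q^n = [[F_(n+1), F_n], [F_n, F_(n-1)]] with Q = [[1,1],[1,0]].
n = 68 = 1000100₂. Square-and-multiply, entries mod 430:
Q^1 = [[1,1],[1,0]]
Q^2 = (Q^1)² = [[2,1],[1,1]]
Q^4 = (Q^2)² = [[5,3],[3,2]]
Q^8 = (Q^4)² = [[34,21],[21,13]]
Q^17 = (Q^8)²·Q = [[4,307],[307,127]]
Q^34 = (Q^17)² = [[95,227],[227,298]]
Q^68 = (Q^34)² = [[354,201],[201,153]]
F_68 mod 430 = Q^68[0][1] = 201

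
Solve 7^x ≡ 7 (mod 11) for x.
1

Baby-step giant-step with step n = ⌈√11⌉ = 4.
Baby steps 7^j mod 11 (j:value) for j=0..3: 0:1, 1:7, 2:5, 3:2.
h = 7 is already in the table at j=1, so x = 1.
Check: 7^1 ≡ 7 (mod 11).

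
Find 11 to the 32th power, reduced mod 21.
16

Repeated squaring. Binary of 32 = 100000.
11^1 ≡ 11 (mod 21); 11^2 ≡ 16 (mod 21); 11^4 ≡ 4 (mod 21); 11^8 ≡ 16 (mod 21); 11^16 ≡ 4 (mod 21); 11^32 ≡ 16 (mod 21)
11^32 = 11^32 ≡ 16 (mod 21)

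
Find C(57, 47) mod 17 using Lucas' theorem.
0

Using Lucas' theorem:
Write n=57 and k=47 in base 17:
n in base 17: [3, 6]
k in base 17: [2, 13]
C(57,47) mod 17 = ∏ C(n_i, k_i) mod 17
Digit binomials (mod 17): C(3,2) = 3; C(6,13) = 0 (k_i > n_i)
Product: 3 × 0 = 0 ≡ 0 (mod 17)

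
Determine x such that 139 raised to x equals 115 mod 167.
138

Baby-step giant-step with step n = ⌈√167⌉ = 13.
Baby steps 139^j mod 167 (j:value) for j=0..12: 0:1, 1:139, 2:116, 3:92, 4:96, 5:151, 6:114, 7:148, 8:31, 9:134, 10:89, 11:13, 12:137.
Giant-step multiplier: 139^(-13) ≡ 139^(166-13) = 139^153 ≡ 67 (mod 167).
Giant steps γ_i = 115·67^i mod 167: γ_0=115, γ_1=23, γ_2=38, γ_3=41, γ_4=75, γ_5=15, γ_6=3, γ_7=34, γ_8=107, γ_9=155, γ_10=31 (in table at j=8).
x = i·n + j = 10·13 + 8 = 138.
Check: 139^138 ≡ 115 (mod 167).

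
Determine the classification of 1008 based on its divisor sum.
abundant

Proper divisors of 1008: sum = 1 + 2 + 3 + 4 + 6 + 7 + 8 + 9 + ... + 168 + 252 + 336 + 504 (29 divisors) = 2216
Since 2216 > 1008, 1008 is abundant.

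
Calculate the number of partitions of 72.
5392783

p(n) counts ways to write n as a sum of positive integers (order ignored).
Euler's pentagonal recurrence: p(k) = p(k-1) + p(k-2) - p(k-5) - p(k-7) + p(k-12) + p(k-15) - ... (offsets j(3j∓1)/2, signs ++--, p(0)=1, p(<0)=0).
DP table for k = 0..71: p(0)=1, p(1)=1, p(2)=2, p(3)=3, p(4)=5, p(5)=7, p(6)=11, p(7)=15, p(8)=22, p(9)=30, p(10)=42, p(11)=56, p(12)=77, p(13)=101, p(14)=135, p(15)=176, p(16)=231, p(17)=297, p(18)=385, p(19)=490, p(20)=627, p(21)=792, p(22)=1002, p(23)=1255, p(24)=1575, p(25)=1958, p(26)=2436, p(27)=3010, p(28)=3718, p(29)=4565, p(30)=5604, p(31)=6842, p(32)=8349, p(33)=10143, p(34)=12310, p(35)=14883, p(36)=17977, p(37)=21637, p(38)=26015, p(39)=31185, p(40)=37338, p(41)=44583, p(42)=53174, p(43)=63261, p(44)=75175, p(45)=89134, p(46)=105558, p(47)=124754, p(48)=147273, p(49)=173525, p(50)=204226, p(51)=239943, p(52)=281589, p(53)=329931, p(54)=386155, p(55)=451276, p(56)=526823, p(57)=614154, p(58)=715220, p(59)=831820, p(60)=966467, p(61)=1121505, p(62)=1300156, p(63)=1505499, p(64)=1741630, p(65)=2012558, p(66)=2323520, p(67)=2679689, p(68)=3087735, p(69)=3554345, p(70)=4087968, p(71)=4697205.
Final step: p(72) = p(71) + p(70) - p(67) - p(65) + p(60) + p(57) - p(50) - p(46) + p(37) + p(32) - p(21) - p(15) + p(2)
= 4697205 + 4087968 - 2679689 - 2012558 + 966467 + 614154 - 204226 - 105558 + 21637 + 8349 - 792 - 176 + 2
= 5392783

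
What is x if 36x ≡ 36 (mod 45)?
x ≡ 1 (mod 5)

gcd(36, 45) = 9, which divides 36, so solutions exist.
Divide through by 9: 4x ≡ 4 (mod 5).
Find 4^(-1) mod 5 by the extended Euclidean algorithm:
5 = 1 × 4 + 1  ⟹  1 = (1)·5 + (-1)·4
So (-1)·4 ≡ 1 (mod 5), i.e. 4^(-1) ≡ -1 ≡ 4 (mod 5).
x ≡ 4 × 4 = 16 ≡ 1 (mod 5).
Check: 36 × 1 = 36 ≡ 36 (mod 45).
x ≡ 1 (mod 5), giving 9 solutions mod 45.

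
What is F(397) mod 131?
13

Matrix identity: Q^n = [[F_(n+1), F_n], [F_n, F_(n-1)]] with Q = [[1,1],[1,0]].
n = 397 = 110001101₂. Square-and-multiply, entries mod 131:
Q^1 = [[1,1],[1,0]]
Q^3 = (Q^1)²·Q = [[3,2],[2,1]]
Q^6 = (Q^3)² = [[13,8],[8,5]]
Q^12 = (Q^6)² = [[102,13],[13,89]]
Q^24 = (Q^12)² = [[93,125],[125,99]]
Q^49 = (Q^24)²·Q = [[66,39],[39,27]]
Q^99 = (Q^49)²·Q = [[72,113],[113,90]]
Q^198 = (Q^99)² = [[6,97],[97,40]]
Q^397 = (Q^198)²·Q = [[21,13],[13,8]]
F_397 mod 131 = Q^397[0][1] = 13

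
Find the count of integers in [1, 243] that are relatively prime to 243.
162

243 = 3^5
φ(n) = n × ∏(1 - 1/p) for each prime p dividing n
φ(243) = 243 × (1 - 1/3) = 162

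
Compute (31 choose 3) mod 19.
11

Using Lucas' theorem:
Write n=31 and k=3 in base 19:
n in base 19: [1, 12]
k in base 19: [0, 3]
C(31,3) mod 19 = ∏ C(n_i, k_i) mod 19
Digit binomials (mod 19): C(1,0) = 1; C(12,3) = 220 ≡ 11
Product: 1 × 11 = 11 ≡ 11 (mod 19)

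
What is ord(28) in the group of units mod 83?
41

83 is prime, so ord(28) divides φ(83) = 82.
Divisors of 82: 1, 2, 41, 82.
Repeated squaring: 28^1 ≡ 28, 28^2 ≡ 37, 28^4 ≡ 41, 28^8 ≡ 21, 28^16 ≡ 26, 28^32 ≡ 12, 28^64 ≡ 61 (mod 83).
Test 28^d mod 83 for each divisor d in increasing order:
28^1 ≡ 28
28^2 ≡ 37
28^41 = 28^32·28^8·28^1 ≡ 1  ← first divisor giving 1
The order is 41.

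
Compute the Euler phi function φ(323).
288

323 = 17 × 19
φ(n) = n × ∏(1 - 1/p) for each prime p dividing n
φ(323) = 323 × (1 - 1/17) × (1 - 1/19) = 288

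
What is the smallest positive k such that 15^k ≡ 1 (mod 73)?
72

73 is prime, so ord(15) divides φ(73) = 72.
Divisors of 72: 1, 2, 3, 4, 6, 8, 9, 12, 18, 24, 36, 72.
Repeated squaring: 15^1 ≡ 15, 15^2 ≡ 6, 15^4 ≡ 36, 15^8 ≡ 55, 15^16 ≡ 32, 15^32 ≡ 2, 15^64 ≡ 4 (mod 73).
Test 15^d mod 73 for each divisor d in increasing order:
15^1 ≡ 15
15^2 ≡ 6
15^3 = 15^2·15^1 ≡ 17
15^4 ≡ 36
15^6 = 15^4·15^2 ≡ 70
15^8 ≡ 55
15^9 = 15^8·15^1 ≡ 22
15^12 = 15^8·15^4 ≡ 9
15^18 = 15^16·15^2 ≡ 46
15^24 = 15^16·15^8 ≡ 8
15^36 = 15^32·15^4 ≡ 72
15^72 = 15^64·15^8 ≡ 1  ← first divisor giving 1
The order is 72.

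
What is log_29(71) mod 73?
28

Baby-step giant-step with step n = ⌈√73⌉ = 9.
Baby steps 29^j mod 73 (j:value) for j=0..8: 0:1, 1:29, 2:38, 3:7, 4:57, 5:47, 6:49, 7:34, 8:37.
Giant-step multiplier: 29^(-9) ≡ 29^(72-9) = 29^63 ≡ 63 (mod 73).
Giant steps γ_i = 71·63^i mod 73: γ_0=71, γ_1=20, γ_2=19, γ_3=29 (in table at j=1).
x = i·n + j = 3·9 + 1 = 28.
Check: 29^28 ≡ 71 (mod 73).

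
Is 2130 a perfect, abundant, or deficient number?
abundant

Proper divisors of 2130: sum = 1 + 2 + 3 + 5 + 6 + 10 + 15 + 30 + 71 + 142 + 213 + 355 + 426 + 710 + 1065 = 3054
Since 3054 > 2130, 2130 is abundant.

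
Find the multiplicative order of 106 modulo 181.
90

181 is prime, so ord(106) divides φ(181) = 180.
Divisors of 180: 1, 2, 3, 4, 5, 6, 9, 10, 12, 15, 18, 20, 30, 36, 45, 60, 90, 180.
Repeated squaring: 106^1 ≡ 106, 106^2 ≡ 14, 106^4 ≡ 15, 106^8 ≡ 44, 106^16 ≡ 126, 106^32 ≡ 129, 106^64 ≡ 170, 106^128 ≡ 121 (mod 181).
Test 106^d mod 181 for each divisor d in increasing order:
106^1 ≡ 106
106^2 ≡ 14
106^3 = 106^2·106^1 ≡ 36
106^4 ≡ 15
106^5 = 106^4·106^1 ≡ 142
106^6 = 106^4·106^2 ≡ 29
106^9 = 106^8·106^1 ≡ 139
106^10 = 106^8·106^2 ≡ 73
106^12 = 106^8·106^4 ≡ 117
106^15 = 106^8·106^4·106^2·106^1 ≡ 49
106^18 = 106^16·106^2 ≡ 135
106^20 = 106^16·106^4 ≡ 80
106^30 = 106^16·106^8·106^4·106^2 ≡ 48
106^36 = 106^32·106^4 ≡ 125
106^45 = 106^32·106^8·106^4·106^1 ≡ 180
106^60 = 106^32·106^16·106^8·106^4 ≡ 132
106^90 = 106^64·106^16·106^8·106^2 ≡ 1  ← first divisor giving 1
The order is 90.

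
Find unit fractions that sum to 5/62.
1/13 + 1/269 + 1/216814

Greedy algorithm:
5/62: ceiling(62/5) = 13, use 1/13
3/806: ceiling(806/3) = 269, use 1/269
1/216814: ceiling(216814/1) = 216814, use 1/216814
Result: 5/62 = 1/13 + 1/269 + 1/216814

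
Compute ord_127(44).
63

127 is prime, so ord(44) divides φ(127) = 126.
Divisors of 126: 1, 2, 3, 6, 7, 9, 14, 18, 21, 42, 63, 126.
Repeated squaring: 44^1 ≡ 44, 44^2 ≡ 31, 44^4 ≡ 72, 44^8 ≡ 104, 44^16 ≡ 21, 44^32 ≡ 60, 44^64 ≡ 44 (mod 127).
Test 44^d mod 127 for each divisor d in increasing order:
44^1 ≡ 44
44^2 ≡ 31
44^3 = 44^2·44^1 ≡ 94
44^6 = 44^4·44^2 ≡ 73
44^7 = 44^4·44^2·44^1 ≡ 37
44^9 = 44^8·44^1 ≡ 4
44^14 = 44^8·44^4·44^2 ≡ 99
44^18 = 44^16·44^2 ≡ 16
44^21 = 44^16·44^4·44^1 ≡ 107
44^42 = 44^32·44^8·44^2 ≡ 19
44^63 = 44^32·44^16·44^8·44^4·44^2·44^1 ≡ 1  ← first divisor giving 1
The order is 63.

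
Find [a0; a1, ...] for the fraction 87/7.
[12; 2, 3]

Euclidean algorithm steps:
87 = 12 × 7 + 3
7 = 2 × 3 + 1
3 = 3 × 1 + 0
Continued fraction: [12; 2, 3]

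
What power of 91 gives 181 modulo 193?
88

Baby-step giant-step with step n = ⌈√193⌉ = 14.
Baby steps 91^j mod 193 (j:value) for j=0..13: 0:1, 1:91, 2:175, 3:99, 4:131, 5:148, 6:151, 7:38, 8:177, 9:88, 10:95, 11:153, 12:27, 13:141.
Giant-step multiplier: 91^(-14) ≡ 91^(192-14) = 91^178 ≡ 110 (mod 193).
Giant steps γ_i = 181·110^i mod 193: γ_0=181, γ_1=31, γ_2=129, γ_3=101, γ_4=109, γ_5=24, γ_6=131 (in table at j=4).
x = i·n + j = 6·14 + 4 = 88.
Check: 91^88 ≡ 181 (mod 193).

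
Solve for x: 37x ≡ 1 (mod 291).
118

gcd(37, 291) = 1, so the inverse exists.
Extended Euclidean algorithm on (291, 37):
291 = 7 × 37 + 32  ⟹  32 = (1)·291 + (-7)·37
37 = 1 × 32 + 5  ⟹  5 = (-1)·291 + (8)·37
32 = 6 × 5 + 2  ⟹  2 = (7)·291 + (-55)·37
5 = 2 × 2 + 1  ⟹  1 = (-15)·291 + (118)·37
So (118)·37 ≡ 1 (mod 291), i.e. 37^(-1) ≡ 118 (mod 291).
Check: 37 × 118 = 4366 ≡ 1 (mod 291)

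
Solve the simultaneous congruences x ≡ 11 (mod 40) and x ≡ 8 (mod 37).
1451

Using Chinese Remainder Theorem:
M = 40 × 37 = 1480
M1 = 37, M2 = 40
y1 = 37^(-1) mod 40 = 13
y2 = 40^(-1) mod 37 = 25
x = (11×37×13 + 8×40×25) mod 1480 = 1451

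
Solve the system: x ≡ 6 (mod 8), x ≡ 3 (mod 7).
38

Using Chinese Remainder Theorem:
M = 8 × 7 = 56
M1 = 7, M2 = 8
y1 = 7^(-1) mod 8 = 7
y2 = 8^(-1) mod 7 = 1
x = (6×7×7 + 3×8×1) mod 56 = 38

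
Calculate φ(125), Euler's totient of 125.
100

125 = 5^3
φ(n) = n × ∏(1 - 1/p) for each prime p dividing n
φ(125) = 125 × (1 - 1/5) = 100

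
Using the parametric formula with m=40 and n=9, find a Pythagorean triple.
(1519, 720, 1681)

Euclid's formula: a = m² - n², b = 2mn, c = m² + n²
m = 40, n = 9
a = 40² - 9² = 1600 - 81 = 1519
b = 2 × 40 × 9 = 720
c = 40² + 9² = 1600 + 81 = 1681
Verification: 1519² + 720² = 2307361 + 518400 = 2825761 = 1681² ✓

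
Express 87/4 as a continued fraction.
[21; 1, 3]

Euclidean algorithm steps:
87 = 21 × 4 + 3
4 = 1 × 3 + 1
3 = 3 × 1 + 0
Continued fraction: [21; 1, 3]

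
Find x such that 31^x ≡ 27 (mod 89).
37

Baby-step giant-step with step n = ⌈√89⌉ = 10.
Baby steps 31^j mod 89 (j:value) for j=0..9: 0:1, 1:31, 2:71, 3:65, 4:57, 5:76, 6:42, 7:56, 8:45, 9:60.
Giant-step multiplier: 31^(-10) ≡ 31^(88-10) = 31^78 ≡ 79 (mod 89).
Giant steps γ_i = 27·79^i mod 89: γ_0=27, γ_1=86, γ_2=30, γ_3=56 (in table at j=7).
x = i·n + j = 3·10 + 7 = 37.
Check: 31^37 ≡ 27 (mod 89).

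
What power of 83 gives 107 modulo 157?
91

Baby-step giant-step with step n = ⌈√157⌉ = 13.
Baby steps 83^j mod 157 (j:value) for j=0..12: 0:1, 1:83, 2:138, 3:150, 4:47, 5:133, 6:49, 7:142, 8:11, 9:128, 10:105, 11:80, 12:46.
Giant-step multiplier: 83^(-13) ≡ 83^(156-13) = 83^143 ≡ 22 (mod 157).
Giant steps γ_i = 107·22^i mod 157: γ_0=107, γ_1=156, γ_2=135, γ_3=144, γ_4=28, γ_5=145, γ_6=50, γ_7=1 (in table at j=0).
x = i·n + j = 7·13 + 0 = 91.
Check: 83^91 ≡ 107 (mod 157).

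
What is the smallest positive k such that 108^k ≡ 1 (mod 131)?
65

131 is prime, so ord(108) divides φ(131) = 130.
Divisors of 130: 1, 2, 5, 10, 13, 26, 65, 130.
Repeated squaring: 108^1 ≡ 108, 108^2 ≡ 5, 108^4 ≡ 25, 108^8 ≡ 101, 108^16 ≡ 114, 108^32 ≡ 27, 108^64 ≡ 74, 108^128 ≡ 105 (mod 131).
Test 108^d mod 131 for each divisor d in increasing order:
108^1 ≡ 108
108^2 ≡ 5
108^5 = 108^4·108^1 ≡ 80
108^10 = 108^8·108^2 ≡ 112
108^13 = 108^8·108^4·108^1 ≡ 89
108^26 = 108^16·108^8·108^2 ≡ 61
108^65 = 108^64·108^1 ≡ 1  ← first divisor giving 1
The order is 65.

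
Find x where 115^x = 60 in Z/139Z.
39

Baby-step giant-step with step n = ⌈√139⌉ = 12.
Baby steps 115^j mod 139 (j:value) for j=0..11: 0:1, 1:115, 2:20, 3:76, 4:122, 5:130, 6:77, 7:98, 8:11, 9:14, 10:81, 11:2.
Giant-step multiplier: 115^(-12) ≡ 115^(138-12) = 115^126 ≡ 55 (mod 139).
Giant steps γ_i = 60·55^i mod 139: γ_0=60, γ_1=103, γ_2=105, γ_3=76 (in table at j=3).
x = i·n + j = 3·12 + 3 = 39.
Check: 115^39 ≡ 60 (mod 139).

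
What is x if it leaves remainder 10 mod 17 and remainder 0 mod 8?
112

Using Chinese Remainder Theorem:
M = 17 × 8 = 136
M1 = 8, M2 = 17
y1 = 8^(-1) mod 17 = 15
y2 = 17^(-1) mod 8 = 1
x = (10×8×15 + 0×17×1) mod 136 = 112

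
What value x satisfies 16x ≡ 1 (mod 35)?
11

gcd(16, 35) = 1, so the inverse exists.
Extended Euclidean algorithm on (35, 16):
35 = 2 × 16 + 3  ⟹  3 = (1)·35 + (-2)·16
16 = 5 × 3 + 1  ⟹  1 = (-5)·35 + (11)·16
So (11)·16 ≡ 1 (mod 35), i.e. 16^(-1) ≡ 11 (mod 35).
Check: 16 × 11 = 176 ≡ 1 (mod 35)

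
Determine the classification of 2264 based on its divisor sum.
deficient

Proper divisors of 2264: sum = 1 + 2 + 4 + 8 + 283 + 566 + 1132 = 1996
Since 1996 < 2264, 2264 is deficient.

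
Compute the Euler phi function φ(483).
264

483 = 3 × 7 × 23
φ(n) = n × ∏(1 - 1/p) for each prime p dividing n
φ(483) = 483 × (1 - 1/3) × (1 - 1/7) × (1 - 1/23) = 264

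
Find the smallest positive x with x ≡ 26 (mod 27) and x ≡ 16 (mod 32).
80

Using Chinese Remainder Theorem:
M = 27 × 32 = 864
M1 = 32, M2 = 27
y1 = 32^(-1) mod 27 = 11
y2 = 27^(-1) mod 32 = 19
x = (26×32×11 + 16×27×19) mod 864 = 80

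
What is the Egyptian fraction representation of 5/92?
1/19 + 1/583 + 1/1019084

Greedy algorithm:
5/92: ceiling(92/5) = 19, use 1/19
3/1748: ceiling(1748/3) = 583, use 1/583
1/1019084: ceiling(1019084/1) = 1019084, use 1/1019084
Result: 5/92 = 1/19 + 1/583 + 1/1019084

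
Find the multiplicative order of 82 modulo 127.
63

127 is prime, so ord(82) divides φ(127) = 126.
Divisors of 126: 1, 2, 3, 6, 7, 9, 14, 18, 21, 42, 63, 126.
Repeated squaring: 82^1 ≡ 82, 82^2 ≡ 120, 82^4 ≡ 49, 82^8 ≡ 115, 82^16 ≡ 17, 82^32 ≡ 35, 82^64 ≡ 82 (mod 127).
Test 82^d mod 127 for each divisor d in increasing order:
82^1 ≡ 82
82^2 ≡ 120
82^3 = 82^2·82^1 ≡ 61
82^6 = 82^4·82^2 ≡ 38
82^7 = 82^4·82^2·82^1 ≡ 68
82^9 = 82^8·82^1 ≡ 32
82^14 = 82^8·82^4·82^2 ≡ 52
82^18 = 82^16·82^2 ≡ 8
82^21 = 82^16·82^4·82^1 ≡ 107
82^42 = 82^32·82^8·82^2 ≡ 19
82^63 = 82^32·82^16·82^8·82^4·82^2·82^1 ≡ 1  ← first divisor giving 1
The order is 63.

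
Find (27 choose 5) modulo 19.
18

Using Lucas' theorem:
Write n=27 and k=5 in base 19:
n in base 19: [1, 8]
k in base 19: [0, 5]
C(27,5) mod 19 = ∏ C(n_i, k_i) mod 19
Digit binomials (mod 19): C(1,0) = 1; C(8,5) = 56 ≡ 18
Product: 1 × 18 = 18 ≡ 18 (mod 19)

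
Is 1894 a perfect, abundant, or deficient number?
deficient

Proper divisors of 1894: sum = 1 + 2 + 947 = 950
Since 950 < 1894, 1894 is deficient.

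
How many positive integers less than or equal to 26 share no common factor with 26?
12

26 = 2 × 13
φ(n) = n × ∏(1 - 1/p) for each prime p dividing n
φ(26) = 26 × (1 - 1/2) × (1 - 1/13) = 12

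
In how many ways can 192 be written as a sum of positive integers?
1987276856363

p(n) counts ways to write n as a sum of positive integers (order ignored).
Euler's pentagonal recurrence: p(k) = p(k-1) + p(k-2) - p(k-5) - p(k-7) + p(k-12) + p(k-15) - ... (offsets j(3j∓1)/2, signs ++--, p(0)=1, p(<0)=0).
DP table for k = 0..191: p(0)=1, p(1)=1, p(2)=2, p(3)=3, p(4)=5, p(5)=7, p(6)=11, p(7)=15, p(8)=22, p(9)=30, p(10)=42, p(11)=56, p(12)=77, p(13)=101, p(14)=135, p(15)=176, p(16)=231, p(17)=297, p(18)=385, p(19)=490, p(20)=627, p(21)=792, p(22)=1002, p(23)=1255, p(24)=1575, p(25)=1958, p(26)=2436, p(27)=3010, p(28)=3718, p(29)=4565, p(30)=5604, p(31)=6842, p(32)=8349, p(33)=10143, p(34)=12310, p(35)=14883, p(36)=17977, p(37)=21637, p(38)=26015, p(39)=31185, p(40)=37338, p(41)=44583, p(42)=53174, p(43)=63261, p(44)=75175, p(45)=89134, p(46)=105558, p(47)=124754, p(48)=147273, p(49)=173525, p(50)=204226, p(51)=239943, p(52)=281589, p(53)=329931, p(54)=386155, p(55)=451276, p(56)=526823, p(57)=614154, p(58)=715220, p(59)=831820, p(60)=966467, p(61)=1121505, p(62)=1300156, p(63)=1505499, p(64)=1741630, p(65)=2012558, p(66)=2323520, p(67)=2679689, p(68)=3087735, p(69)=3554345, p(70)=4087968, p(71)=4697205, p(72)=5392783, p(73)=6185689, p(74)=7089500, p(75)=8118264, p(76)=9289091, p(77)=10619863, p(78)=12132164, p(79)=13848650, p(80)=15796476, p(81)=18004327, p(82)=20506255, p(83)=23338469, p(84)=26543660, p(85)=30167357, p(86)=34262962, p(87)=38887673, p(88)=44108109, p(89)=49995925, p(90)=56634173, p(91)=64112359, p(92)=72533807, p(93)=82010177, p(94)=92669720, p(95)=104651419, p(96)=118114304, p(97)=133230930, p(98)=150198136, p(99)=169229875, p(100)=190569292, p(101)=214481126, p(102)=241265379, p(103)=271248950, p(104)=304801365, p(105)=342325709, p(106)=384276336, p(107)=431149389, p(108)=483502844, p(109)=541946240, p(110)=607163746, p(111)=679903203, p(112)=761002156, p(113)=851376628, p(114)=952050665, p(115)=1064144451, p(116)=1188908248, p(117)=1327710076, p(118)=1482074143, p(119)=1653668665, p(120)=1844349560, p(121)=2056148051, p(122)=2291320912, p(123)=2552338241, p(124)=2841940500, p(125)=3163127352, p(126)=3519222692, p(127)=3913864295, p(128)=4351078600, p(129)=4835271870, p(130)=5371315400, p(131)=5964539504, p(132)=6620830889, p(133)=7346629512, p(134)=8149040695, p(135)=9035836076, p(136)=10015581680, p(137)=11097645016, p(138)=12292341831, p(139)=13610949895, p(140)=15065878135, p(141)=16670689208, p(142)=18440293320, p(143)=20390982757, p(144)=22540654445, p(145)=24908858009, p(146)=27517052599, p(147)=30388671978, p(148)=33549419497, p(149)=37027355200, p(150)=40853235313, p(151)=45060624582, p(152)=49686288421, p(153)=54770336324, p(154)=60356673280, p(155)=66493182097, p(156)=73232243759, p(157)=80630964769, p(158)=88751778802, p(159)=97662728555, p(160)=107438159466, p(161)=118159068427, p(162)=129913904637, p(163)=142798995930, p(164)=156919475295, p(165)=172389800255, p(166)=189334822579, p(167)=207890420102, p(168)=228204732751, p(169)=250438925115, p(170)=274768617130, p(171)=301384802048, p(172)=330495499613, p(173)=362326859895, p(174)=397125074750, p(175)=435157697830, p(176)=476715857290, p(177)=522115831195, p(178)=571701605655, p(179)=625846753120, p(180)=684957390936, p(181)=749474411781, p(182)=819876908323, p(183)=896684817527, p(184)=980462880430, p(185)=1071823774337, p(186)=1171432692373, p(187)=1280011042268, p(188)=1398341745571, p(189)=1527273599625, p(190)=1667727404093, p(191)=1820701100652.
Final step: p(192) = p(191) + p(190) - p(187) - p(185) + p(180) + p(177) - p(170) - p(166) + p(157) + p(152) - p(141) - p(135) + p(122) + p(115) - p(100) - p(92) + p(75) + p(66) - p(47) - p(37) + p(16) + p(5)
= 1820701100652 + 1667727404093 - 1280011042268 - 1071823774337 + 684957390936 + 522115831195 - 274768617130 - 189334822579 + 80630964769 + 49686288421 - 16670689208 - 9035836076 + 2291320912 + 1064144451 - 190569292 - 72533807 + 8118264 + 2323520 - 124754 - 21637 + 231 + 7
= 1987276856363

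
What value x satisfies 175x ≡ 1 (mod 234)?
115

gcd(175, 234) = 1, so the inverse exists.
Extended Euclidean algorithm on (234, 175):
234 = 1 × 175 + 59  ⟹  59 = (1)·234 + (-1)·175
175 = 2 × 59 + 57  ⟹  57 = (-2)·234 + (3)·175
59 = 1 × 57 + 2  ⟹  2 = (3)·234 + (-4)·175
57 = 28 × 2 + 1  ⟹  1 = (-86)·234 + (115)·175
So (115)·175 ≡ 1 (mod 234), i.e. 175^(-1) ≡ 115 (mod 234).
Check: 175 × 115 = 20125 ≡ 1 (mod 234)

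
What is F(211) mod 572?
441

Matrix identity: Q^n = [[F_(n+1), F_n], [F_n, F_(n-1)]] with Q = [[1,1],[1,0]].
n = 211 = 11010011₂. Square-and-multiply, entries mod 572:
Q^1 = [[1,1],[1,0]]
Q^3 = (Q^1)²·Q = [[3,2],[2,1]]
Q^6 = (Q^3)² = [[13,8],[8,5]]
Q^13 = (Q^6)²·Q = [[377,233],[233,144]]
Q^26 = (Q^13)² = [[222,129],[129,93]]
Q^52 = (Q^26)² = [[145,23],[23,122]]
Q^105 = (Q^52)²·Q = [[239,390],[390,421]]
Q^211 = (Q^105)²·Q = [[441,441],[441,0]]
F_211 mod 572 = Q^211[0][1] = 441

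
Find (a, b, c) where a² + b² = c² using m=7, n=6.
(13, 84, 85)

Euclid's formula: a = m² - n², b = 2mn, c = m² + n²
m = 7, n = 6
a = 7² - 6² = 49 - 36 = 13
b = 2 × 7 × 6 = 84
c = 7² + 6² = 49 + 36 = 85
Verification: 13² + 84² = 169 + 7056 = 7225 = 85² ✓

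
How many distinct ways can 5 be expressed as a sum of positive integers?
7

p(n) counts ways to write n as a sum of positive integers (order ignored).
Examples: 5; 4 + 1; 3 + 2; 3 + 1 + 1; 2 + 2 + 1; ... (7 total)
p(5) = 7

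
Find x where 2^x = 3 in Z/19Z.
13

Baby-step giant-step with step n = ⌈√19⌉ = 5.
Baby steps 2^j mod 19 (j:value) for j=0..4: 0:1, 1:2, 2:4, 3:8, 4:16.
Giant-step multiplier: 2^(-5) ≡ 2^(18-5) = 2^13 ≡ 3 (mod 19).
Giant steps γ_i = 3·3^i mod 19: γ_0=3, γ_1=9, γ_2=8 (in table at j=3).
x = i·n + j = 2·5 + 3 = 13.
Check: 2^13 ≡ 3 (mod 19).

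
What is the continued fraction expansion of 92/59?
[1; 1, 1, 3, 1, 2, 2]

Euclidean algorithm steps:
92 = 1 × 59 + 33
59 = 1 × 33 + 26
33 = 1 × 26 + 7
26 = 3 × 7 + 5
7 = 1 × 5 + 2
5 = 2 × 2 + 1
2 = 2 × 1 + 0
Continued fraction: [1; 1, 1, 3, 1, 2, 2]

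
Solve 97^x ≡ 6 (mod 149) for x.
120

Baby-step giant-step with step n = ⌈√149⌉ = 13.
Baby steps 97^j mod 149 (j:value) for j=0..12: 0:1, 1:97, 2:22, 3:48, 4:37, 5:13, 6:69, 7:137, 8:28, 9:34, 10:20, 11:3, 12:142.
Giant-step multiplier: 97^(-13) ≡ 97^(148-13) = 97^135 ≡ 70 (mod 149).
Giant steps γ_i = 6·70^i mod 149: γ_0=6, γ_1=122, γ_2=47, γ_3=12, γ_4=95, γ_5=94, γ_6=24, γ_7=41, γ_8=39, γ_9=48 (in table at j=3).
x = i·n + j = 9·13 + 3 = 120.
Check: 97^120 ≡ 6 (mod 149).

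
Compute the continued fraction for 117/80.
[1; 2, 6, 6]

Euclidean algorithm steps:
117 = 1 × 80 + 37
80 = 2 × 37 + 6
37 = 6 × 6 + 1
6 = 6 × 1 + 0
Continued fraction: [1; 2, 6, 6]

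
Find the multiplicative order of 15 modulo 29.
28

29 is prime, so ord(15) divides φ(29) = 28.
Divisors of 28: 1, 2, 4, 7, 14, 28.
Repeated squaring: 15^1 ≡ 15, 15^2 ≡ 22, 15^4 ≡ 20, 15^8 ≡ 23, 15^16 ≡ 7 (mod 29).
Test 15^d mod 29 for each divisor d in increasing order:
15^1 ≡ 15
15^2 ≡ 22
15^4 ≡ 20
15^7 = 15^4·15^2·15^1 ≡ 17
15^14 = 15^8·15^4·15^2 ≡ 28
15^28 = 15^16·15^8·15^4 ≡ 1  ← first divisor giving 1
The order is 28.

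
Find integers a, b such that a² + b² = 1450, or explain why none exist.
9² + 37² (a=9, b=37)

Factorization: 1450 = 2 × 5^2 × 29
By Fermat: n is sum of two squares iff every prime p ≡ 3 (mod 4) appears to even power.
All primes ≡ 3 (mod 4) appear to even power.
Search a = 0, 1, 2, … for 1450 - a² a perfect square: first hit at a = 9: 1450 - 81 = 1369 = 37².
1450 = 9² + 37² = 81 + 1369 ✓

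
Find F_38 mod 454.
131

Matrix identity: Q^n = [[F_(n+1), F_n], [F_n, F_(n-1)]] with Q = [[1,1],[1,0]].
n = 38 = 100110₂. Square-and-multiply, entries mod 454:
Q^1 = [[1,1],[1,0]]
Q^2 = (Q^1)² = [[2,1],[1,1]]
Q^4 = (Q^2)² = [[5,3],[3,2]]
Q^9 = (Q^4)²·Q = [[55,34],[34,21]]
Q^19 = (Q^9)²·Q = [[409,95],[95,314]]
Q^38 = (Q^19)² = [[154,131],[131,23]]
F_38 mod 454 = Q^38[0][1] = 131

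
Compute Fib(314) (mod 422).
13

Matrix identity: Q^n = [[F_(n+1), F_n], [F_n, F_(n-1)]] with Q = [[1,1],[1,0]].
n = 314 = 100111010₂. Square-and-multiply, entries mod 422:
Q^1 = [[1,1],[1,0]]
Q^2 = (Q^1)² = [[2,1],[1,1]]
Q^4 = (Q^2)² = [[5,3],[3,2]]
Q^9 = (Q^4)²·Q = [[55,34],[34,21]]
Q^19 = (Q^9)²·Q = [[13,383],[383,52]]
Q^39 = (Q^19)²·Q = [[421,2],[2,419]]
Q^78 = (Q^39)² = [[5,414],[414,13]]
Q^157 = (Q^78)²·Q = [[367,89],[89,278]]
Q^314 = (Q^157)² = [[396,13],[13,383]]
F_314 mod 422 = Q^314[0][1] = 13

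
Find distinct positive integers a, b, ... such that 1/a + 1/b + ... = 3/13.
1/5 + 1/33 + 1/2145

Greedy algorithm:
3/13: ceiling(13/3) = 5, use 1/5
2/65: ceiling(65/2) = 33, use 1/33
1/2145: ceiling(2145/1) = 2145, use 1/2145
Result: 3/13 = 1/5 + 1/33 + 1/2145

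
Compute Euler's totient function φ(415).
328

415 = 5 × 83
φ(n) = n × ∏(1 - 1/p) for each prime p dividing n
φ(415) = 415 × (1 - 1/5) × (1 - 1/83) = 328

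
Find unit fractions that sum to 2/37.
1/19 + 1/703

Greedy algorithm:
2/37: ceiling(37/2) = 19, use 1/19
1/703: ceiling(703/1) = 703, use 1/703
Result: 2/37 = 1/19 + 1/703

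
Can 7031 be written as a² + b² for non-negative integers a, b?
Not possible

Factorization: 7031 = 79 × 89
By Fermat: n is sum of two squares iff every prime p ≡ 3 (mod 4) appears to even power.
Prime(s) ≡ 3 (mod 4) with odd exponent: [(79, 1)]
Therefore 7031 cannot be expressed as a² + b².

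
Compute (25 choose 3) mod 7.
4

Using Lucas' theorem:
Write n=25 and k=3 in base 7:
n in base 7: [3, 4]
k in base 7: [0, 3]
C(25,3) mod 7 = ∏ C(n_i, k_i) mod 7
Digit binomials (mod 7): C(3,0) = 1; C(4,3) = 4
Product: 1 × 4 = 4 ≡ 4 (mod 7)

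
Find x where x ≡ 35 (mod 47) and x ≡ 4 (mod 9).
364

Using Chinese Remainder Theorem:
M = 47 × 9 = 423
M1 = 9, M2 = 47
y1 = 9^(-1) mod 47 = 21
y2 = 47^(-1) mod 9 = 5
x = (35×9×21 + 4×47×5) mod 423 = 364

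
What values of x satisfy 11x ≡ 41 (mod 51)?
x ≡ 13 (mod 51)

gcd(11, 51) = 1, which divides 41, so solutions exist.
Find 11^(-1) mod 51 by the extended Euclidean algorithm:
51 = 4 × 11 + 7  ⟹  7 = (1)·51 + (-4)·11
11 = 1 × 7 + 4  ⟹  4 = (-1)·51 + (5)·11
7 = 1 × 4 + 3  ⟹  3 = (2)·51 + (-9)·11
4 = 1 × 3 + 1  ⟹  1 = (-3)·51 + (14)·11
So (14)·11 ≡ 1 (mod 51), i.e. 11^(-1) ≡ 14 (mod 51).
x ≡ 14 × 41 = 574 ≡ 13 (mod 51).
Check: 11 × 13 = 143 ≡ 41 (mod 51).
Unique solution: x ≡ 13 (mod 51)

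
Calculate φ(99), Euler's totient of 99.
60

99 = 3^2 × 11
φ(n) = n × ∏(1 - 1/p) for each prime p dividing n
φ(99) = 99 × (1 - 1/3) × (1 - 1/11) = 60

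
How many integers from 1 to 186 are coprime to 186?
60

186 = 2 × 3 × 31
φ(n) = n × ∏(1 - 1/p) for each prime p dividing n
φ(186) = 186 × (1 - 1/2) × (1 - 1/3) × (1 - 1/31) = 60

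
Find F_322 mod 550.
111

Matrix identity: Q^n = [[F_(n+1), F_n], [F_n, F_(n-1)]] with Q = [[1,1],[1,0]].
n = 322 = 101000010₂. Square-and-multiply, entries mod 550:
Q^1 = [[1,1],[1,0]]
Q^2 = (Q^1)² = [[2,1],[1,1]]
Q^5 = (Q^2)²·Q = [[8,5],[5,3]]
Q^10 = (Q^5)² = [[89,55],[55,34]]
Q^20 = (Q^10)² = [[496,165],[165,331]]
Q^40 = (Q^20)² = [[441,55],[55,386]]
Q^80 = (Q^40)² = [[56,385],[385,221]]
Q^161 = (Q^80)²·Q = [[56,111],[111,495]]
Q^322 = (Q^161)² = [[57,111],[111,496]]
F_322 mod 550 = Q^322[0][1] = 111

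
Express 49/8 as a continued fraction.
[6; 8]

Euclidean algorithm steps:
49 = 6 × 8 + 1
8 = 8 × 1 + 0
Continued fraction: [6; 8]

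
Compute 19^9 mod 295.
189

Repeated squaring. Binary of 9 = 1001.
19^1 ≡ 19 (mod 295); 19^2 ≡ 66 (mod 295); 19^4 ≡ 226 (mod 295); 19^8 ≡ 41 (mod 295)
19^9 = 19^1 × 19^8 ≡ 189 (mod 295)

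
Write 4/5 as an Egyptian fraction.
1/2 + 1/4 + 1/20

Greedy algorithm:
4/5: ceiling(5/4) = 2, use 1/2
3/10: ceiling(10/3) = 4, use 1/4
1/20: ceiling(20/1) = 20, use 1/20
Result: 4/5 = 1/2 + 1/4 + 1/20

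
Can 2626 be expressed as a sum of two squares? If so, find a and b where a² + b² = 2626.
5² + 51² (a=5, b=51)

Factorization: 2626 = 2 × 13 × 101
By Fermat: n is sum of two squares iff every prime p ≡ 3 (mod 4) appears to even power.
All primes ≡ 3 (mod 4) appear to even power.
Search a = 0, 1, 2, … for 2626 - a² a perfect square: first hit at a = 5: 2626 - 25 = 2601 = 51².
2626 = 5² + 51² = 25 + 2601 ✓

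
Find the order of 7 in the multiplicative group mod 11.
10

11 is prime, so ord(7) divides φ(11) = 10.
Divisors of 10: 1, 2, 5, 10.
Repeated squaring: 7^1 ≡ 7, 7^2 ≡ 5, 7^4 ≡ 3, 7^8 ≡ 9 (mod 11).
Test 7^d mod 11 for each divisor d in increasing order:
7^1 ≡ 7
7^2 ≡ 5
7^5 = 7^4·7^1 ≡ 10
7^10 = 7^8·7^2 ≡ 1  ← first divisor giving 1
The order is 10.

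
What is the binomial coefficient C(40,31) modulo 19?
0

Using Lucas' theorem:
Write n=40 and k=31 in base 19:
n in base 19: [2, 2]
k in base 19: [1, 12]
C(40,31) mod 19 = ∏ C(n_i, k_i) mod 19
Digit binomials (mod 19): C(2,1) = 2; C(2,12) = 0 (k_i > n_i)
Product: 2 × 0 = 0 ≡ 0 (mod 19)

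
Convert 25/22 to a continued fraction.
[1; 7, 3]

Euclidean algorithm steps:
25 = 1 × 22 + 3
22 = 7 × 3 + 1
3 = 3 × 1 + 0
Continued fraction: [1; 7, 3]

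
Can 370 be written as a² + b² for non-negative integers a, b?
3² + 19² (a=3, b=19)

Factorization: 370 = 2 × 5 × 37
By Fermat: n is sum of two squares iff every prime p ≡ 3 (mod 4) appears to even power.
All primes ≡ 3 (mod 4) appear to even power.
Search a = 0, 1, 2, … for 370 - a² a perfect square: first hit at a = 3: 370 - 9 = 361 = 19².
370 = 3² + 19² = 9 + 361 ✓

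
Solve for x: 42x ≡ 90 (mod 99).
x ≡ 21 (mod 33)

gcd(42, 99) = 3, which divides 90, so solutions exist.
Divide through by 3: 14x ≡ 30 (mod 33).
Find 14^(-1) mod 33 by the extended Euclidean algorithm:
33 = 2 × 14 + 5  ⟹  5 = (1)·33 + (-2)·14
14 = 2 × 5 + 4  ⟹  4 = (-2)·33 + (5)·14
5 = 1 × 4 + 1  ⟹  1 = (3)·33 + (-7)·14
So (-7)·14 ≡ 1 (mod 33), i.e. 14^(-1) ≡ -7 ≡ 26 (mod 33).
x ≡ 26 × 30 = 780 ≡ 21 (mod 33).
Check: 42 × 21 = 882 ≡ 90 (mod 99).
x ≡ 21 (mod 33), giving 3 solutions mod 99.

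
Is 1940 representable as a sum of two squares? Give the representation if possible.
2² + 44² (a=2, b=44)

Factorization: 1940 = 2^2 × 5 × 97
By Fermat: n is sum of two squares iff every prime p ≡ 3 (mod 4) appears to even power.
All primes ≡ 3 (mod 4) appear to even power.
Search a = 0, 1, 2, … for 1940 - a² a perfect square: first hit at a = 2: 1940 - 4 = 1936 = 44².
1940 = 2² + 44² = 4 + 1936 ✓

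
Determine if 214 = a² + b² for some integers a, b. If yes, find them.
Not possible

Factorization: 214 = 2 × 107
By Fermat: n is sum of two squares iff every prime p ≡ 3 (mod 4) appears to even power.
Prime(s) ≡ 3 (mod 4) with odd exponent: [(107, 1)]
Therefore 214 cannot be expressed as a² + b².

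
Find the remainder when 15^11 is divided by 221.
111

Repeated squaring. Binary of 11 = 1011.
15^1 ≡ 15 (mod 221); 15^2 ≡ 4 (mod 221); 15^4 ≡ 16 (mod 221); 15^8 ≡ 35 (mod 221)
15^11 = 15^1 × 15^2 × 15^8 ≡ 111 (mod 221)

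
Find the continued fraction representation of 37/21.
[1; 1, 3, 5]

Euclidean algorithm steps:
37 = 1 × 21 + 16
21 = 1 × 16 + 5
16 = 3 × 5 + 1
5 = 5 × 1 + 0
Continued fraction: [1; 1, 3, 5]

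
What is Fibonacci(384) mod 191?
3

Matrix identity: Q^n = [[F_(n+1), F_n], [F_n, F_(n-1)]] with Q = [[1,1],[1,0]].
n = 384 = 110000000₂. Square-and-multiply, entries mod 191:
Q^1 = [[1,1],[1,0]]
Q^3 = (Q^1)²·Q = [[3,2],[2,1]]
Q^6 = (Q^3)² = [[13,8],[8,5]]
Q^12 = (Q^6)² = [[42,144],[144,89]]
Q^24 = (Q^12)² = [[153,146],[146,7]]
Q^48 = (Q^24)² = [[31,58],[58,164]]
Q^96 = (Q^48)² = [[123,41],[41,82]]
Q^192 = (Q^96)² = [[2,1],[1,1]]
Q^384 = (Q^192)² = [[5,3],[3,2]]
F_384 mod 191 = Q^384[0][1] = 3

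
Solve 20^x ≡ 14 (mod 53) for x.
47

Baby-step giant-step with step n = ⌈√53⌉ = 8.
Baby steps 20^j mod 53 (j:value) for j=0..7: 0:1, 1:20, 2:29, 3:50, 4:46, 5:19, 6:9, 7:21.
Giant-step multiplier: 20^(-8) ≡ 20^(52-8) = 20^44 ≡ 13 (mod 53).
Giant steps γ_i = 14·13^i mod 53: γ_0=14, γ_1=23, γ_2=34, γ_3=18, γ_4=22, γ_5=21 (in table at j=7).
x = i·n + j = 5·8 + 7 = 47.
Check: 20^47 ≡ 14 (mod 53).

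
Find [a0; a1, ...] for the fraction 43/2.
[21; 2]

Euclidean algorithm steps:
43 = 21 × 2 + 1
2 = 2 × 1 + 0
Continued fraction: [21; 2]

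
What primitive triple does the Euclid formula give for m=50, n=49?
(99, 4900, 4901)

Euclid's formula: a = m² - n², b = 2mn, c = m² + n²
m = 50, n = 49
a = 50² - 49² = 2500 - 2401 = 99
b = 2 × 50 × 49 = 4900
c = 50² + 49² = 2500 + 2401 = 4901
Verification: 99² + 4900² = 9801 + 24010000 = 24019801 = 4901² ✓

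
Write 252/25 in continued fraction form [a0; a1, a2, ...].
[10; 12, 2]

Euclidean algorithm steps:
252 = 10 × 25 + 2
25 = 12 × 2 + 1
2 = 2 × 1 + 0
Continued fraction: [10; 12, 2]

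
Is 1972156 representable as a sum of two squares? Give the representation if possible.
Not possible

Factorization: 1972156 = 2^2 × 79^3
By Fermat: n is sum of two squares iff every prime p ≡ 3 (mod 4) appears to even power.
Prime(s) ≡ 3 (mod 4) with odd exponent: [(79, 3)]
Therefore 1972156 cannot be expressed as a² + b².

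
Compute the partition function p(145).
24908858009

p(n) counts ways to write n as a sum of positive integers (order ignored).
Euler's pentagonal recurrence: p(k) = p(k-1) + p(k-2) - p(k-5) - p(k-7) + p(k-12) + p(k-15) - ... (offsets j(3j∓1)/2, signs ++--, p(0)=1, p(<0)=0).
DP table for k = 0..144: p(0)=1, p(1)=1, p(2)=2, p(3)=3, p(4)=5, p(5)=7, p(6)=11, p(7)=15, p(8)=22, p(9)=30, p(10)=42, p(11)=56, p(12)=77, p(13)=101, p(14)=135, p(15)=176, p(16)=231, p(17)=297, p(18)=385, p(19)=490, p(20)=627, p(21)=792, p(22)=1002, p(23)=1255, p(24)=1575, p(25)=1958, p(26)=2436, p(27)=3010, p(28)=3718, p(29)=4565, p(30)=5604, p(31)=6842, p(32)=8349, p(33)=10143, p(34)=12310, p(35)=14883, p(36)=17977, p(37)=21637, p(38)=26015, p(39)=31185, p(40)=37338, p(41)=44583, p(42)=53174, p(43)=63261, p(44)=75175, p(45)=89134, p(46)=105558, p(47)=124754, p(48)=147273, p(49)=173525, p(50)=204226, p(51)=239943, p(52)=281589, p(53)=329931, p(54)=386155, p(55)=451276, p(56)=526823, p(57)=614154, p(58)=715220, p(59)=831820, p(60)=966467, p(61)=1121505, p(62)=1300156, p(63)=1505499, p(64)=1741630, p(65)=2012558, p(66)=2323520, p(67)=2679689, p(68)=3087735, p(69)=3554345, p(70)=4087968, p(71)=4697205, p(72)=5392783, p(73)=6185689, p(74)=7089500, p(75)=8118264, p(76)=9289091, p(77)=10619863, p(78)=12132164, p(79)=13848650, p(80)=15796476, p(81)=18004327, p(82)=20506255, p(83)=23338469, p(84)=26543660, p(85)=30167357, p(86)=34262962, p(87)=38887673, p(88)=44108109, p(89)=49995925, p(90)=56634173, p(91)=64112359, p(92)=72533807, p(93)=82010177, p(94)=92669720, p(95)=104651419, p(96)=118114304, p(97)=133230930, p(98)=150198136, p(99)=169229875, p(100)=190569292, p(101)=214481126, p(102)=241265379, p(103)=271248950, p(104)=304801365, p(105)=342325709, p(106)=384276336, p(107)=431149389, p(108)=483502844, p(109)=541946240, p(110)=607163746, p(111)=679903203, p(112)=761002156, p(113)=851376628, p(114)=952050665, p(115)=1064144451, p(116)=1188908248, p(117)=1327710076, p(118)=1482074143, p(119)=1653668665, p(120)=1844349560, p(121)=2056148051, p(122)=2291320912, p(123)=2552338241, p(124)=2841940500, p(125)=3163127352, p(126)=3519222692, p(127)=3913864295, p(128)=4351078600, p(129)=4835271870, p(130)=5371315400, p(131)=5964539504, p(132)=6620830889, p(133)=7346629512, p(134)=8149040695, p(135)=9035836076, p(136)=10015581680, p(137)=11097645016, p(138)=12292341831, p(139)=13610949895, p(140)=15065878135, p(141)=16670689208, p(142)=18440293320, p(143)=20390982757, p(144)=22540654445.
Final step: p(145) = p(144) + p(143) - p(140) - p(138) + p(133) + p(130) - p(123) - p(119) + p(110) + p(105) - p(94) - p(88) + p(75) + p(68) - p(53) - p(45) + p(28) + p(19) - p(0)
= 22540654445 + 20390982757 - 15065878135 - 12292341831 + 7346629512 + 5371315400 - 2552338241 - 1653668665 + 607163746 + 342325709 - 92669720 - 44108109 + 8118264 + 3087735 - 329931 - 89134 + 3718 + 490 - 1
= 24908858009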